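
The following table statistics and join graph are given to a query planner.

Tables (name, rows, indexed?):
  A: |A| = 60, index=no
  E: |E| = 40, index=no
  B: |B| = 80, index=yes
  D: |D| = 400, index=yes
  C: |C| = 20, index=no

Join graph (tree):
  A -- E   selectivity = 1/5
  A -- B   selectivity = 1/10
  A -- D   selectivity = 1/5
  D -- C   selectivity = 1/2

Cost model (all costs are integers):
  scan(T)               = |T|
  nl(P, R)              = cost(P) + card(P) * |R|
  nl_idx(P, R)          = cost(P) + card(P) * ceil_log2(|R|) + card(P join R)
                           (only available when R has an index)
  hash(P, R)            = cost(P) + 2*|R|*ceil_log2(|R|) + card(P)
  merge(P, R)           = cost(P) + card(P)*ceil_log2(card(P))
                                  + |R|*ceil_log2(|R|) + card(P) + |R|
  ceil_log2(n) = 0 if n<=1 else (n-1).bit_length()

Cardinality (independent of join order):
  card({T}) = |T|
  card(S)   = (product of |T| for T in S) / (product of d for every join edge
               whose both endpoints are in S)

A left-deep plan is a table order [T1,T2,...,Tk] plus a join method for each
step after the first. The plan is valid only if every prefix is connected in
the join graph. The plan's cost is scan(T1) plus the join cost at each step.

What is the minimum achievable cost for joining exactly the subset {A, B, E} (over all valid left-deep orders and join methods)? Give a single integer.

Selinger DP over subsets of {A,B,E}:
  {A}: scan cost=60, card=60
  {E}: scan cost=40, card=40
  {B}: scan cost=80, card=80
  {AE}: card=480; try (E,hash)→600, (A,merge)→740, (E,merge)→760, (A,hash)→800, (A,nl)→2440, (E,nl)→2460; best=600 via (E,hash)
  {AB}: card=480; try (A,hash)→880, (B,nl_idx)→960, (B,merge)→1120, (A,merge)→1140, (B,hash)→1240, (B,nl)→4860 …(+1); best=880 via (A,hash)
  {ABE}: card=3840; try (E,hash)→1840, (B,hash)→2200, (E,merge)→5960, (B,merge)→6040, (B,nl_idx)→7800, (E,nl)→20080 …(+1); best=1840 via (E,hash)

1840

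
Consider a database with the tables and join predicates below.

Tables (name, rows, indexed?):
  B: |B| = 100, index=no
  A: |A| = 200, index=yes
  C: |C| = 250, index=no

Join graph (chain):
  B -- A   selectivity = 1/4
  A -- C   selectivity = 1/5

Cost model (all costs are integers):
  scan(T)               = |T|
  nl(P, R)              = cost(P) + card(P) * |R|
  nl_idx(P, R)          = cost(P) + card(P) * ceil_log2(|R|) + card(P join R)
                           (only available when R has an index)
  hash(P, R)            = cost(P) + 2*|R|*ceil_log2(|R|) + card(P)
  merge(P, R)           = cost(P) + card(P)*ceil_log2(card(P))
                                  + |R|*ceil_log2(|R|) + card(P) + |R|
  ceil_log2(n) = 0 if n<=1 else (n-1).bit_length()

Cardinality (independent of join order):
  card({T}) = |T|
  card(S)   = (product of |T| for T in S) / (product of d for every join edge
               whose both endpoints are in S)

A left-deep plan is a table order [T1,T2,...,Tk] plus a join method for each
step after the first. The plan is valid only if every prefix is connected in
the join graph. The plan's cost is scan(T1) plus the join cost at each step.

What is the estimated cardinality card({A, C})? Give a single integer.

Tables in S: A(200), C(250)
Edges inside S: A-C(d=5)
numerator = 200 * 250 = 50000
denominator = 5 = 5
card(S) = 50000 / 5 = 10000

10000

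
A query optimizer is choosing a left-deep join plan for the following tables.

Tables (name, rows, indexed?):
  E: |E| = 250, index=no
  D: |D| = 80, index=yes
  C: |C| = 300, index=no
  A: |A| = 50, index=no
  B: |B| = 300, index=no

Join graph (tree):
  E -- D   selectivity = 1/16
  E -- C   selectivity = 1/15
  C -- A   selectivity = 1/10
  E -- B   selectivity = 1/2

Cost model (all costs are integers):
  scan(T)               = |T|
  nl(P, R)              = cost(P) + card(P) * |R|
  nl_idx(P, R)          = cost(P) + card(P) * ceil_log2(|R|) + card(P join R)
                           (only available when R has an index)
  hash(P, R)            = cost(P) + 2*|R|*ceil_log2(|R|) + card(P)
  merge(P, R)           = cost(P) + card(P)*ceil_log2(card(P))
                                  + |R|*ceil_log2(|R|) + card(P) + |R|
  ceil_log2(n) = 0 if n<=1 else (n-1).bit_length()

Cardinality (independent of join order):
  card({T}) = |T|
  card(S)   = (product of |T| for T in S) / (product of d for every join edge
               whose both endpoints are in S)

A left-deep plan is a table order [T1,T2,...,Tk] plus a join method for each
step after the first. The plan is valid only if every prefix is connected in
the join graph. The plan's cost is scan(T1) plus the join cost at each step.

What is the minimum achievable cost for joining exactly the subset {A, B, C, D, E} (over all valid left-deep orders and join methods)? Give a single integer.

163220

Selinger DP over subsets of {A,B,C,D,E}:
  {E}: scan cost=250, card=250
  {D}: scan cost=80, card=80
  {C}: scan cost=300, card=300
  {A}: scan cost=50, card=50
  {B}: scan cost=300, card=300
  {DE}: card=1250; try (D,hash)→1620, (E,merge)→2970, (D,merge)→3140, (D,nl_idx)→3250, (E,hash)→4160, (E,nl)→20080 …(+1); best=1620 via (D,hash)
  {CE}: card=5000; try (E,hash)→4600, (C,merge)→5500, (E,merge)→5550, (C,hash)→5900, (C,nl)→75250, (E,nl)→75300; best=4600 via (E,hash)
  {BE}: card=37500; try (E,hash)→4600, (B,merge)→5500, (E,merge)→5550, (B,hash)→5900, (B,nl)→75250, (E,nl)→75300; best=4600 via (E,hash)
  {AC}: card=1500; try (A,hash)→1200, (C,merge)→3400, (A,merge)→3650, (C,hash)→5500, (C,nl)→15050, (A,nl)→15300; best=1200 via (A,hash)
  {CDE}: card=25000; try (C,hash)→8270, (D,hash)→10720, (C,merge)→19620, (D,nl_idx)→64600, (D,merge)→75240, (C,nl)→376620 …(+1); best=8270 via (C,hash)
  {BDE}: card=187500; try (B,hash)→8270, (B,merge)→19620, (D,hash)→43220, (B,nl)→376620, (D,nl_idx)→454600, (D,merge)→642740 …(+1); best=8270 via (B,hash)
  {ACE}: card=25000; try (E,hash)→6700, (A,hash)→10200, (E,merge)→21450, (A,merge)→74950, (A,nl)→254600, (E,nl)→376200; best=6700 via (E,hash)
  {BCE}: card=750000; try (B,hash)→15000, (C,hash)→47500, (B,merge)→77600, (C,merge)→645100, (B,nl)→1504600, (C,nl)→11254600; best=15000 via (B,hash)
  {ACDE}: card=125000; try (D,hash)→32820, (A,hash)→33870, (D,nl_idx)→306700, (D,merge)→407340, (A,merge)→408620, (A,nl)→1258270 …(+1); best=32820 via (D,hash)
  {BCDE}: card=3750000; try (B,hash)→38670, (C,hash)→201170, (B,merge)→411270, (D,hash)→766120, (C,merge)→3573770, (B,nl)→7508270 …(+4); best=38670 via (B,hash)
  {ABCE}: card=3750000; try (B,hash)→37100, (B,merge)→409700, (A,hash)→765600, (B,nl)→7506700, (A,merge)→15765350, (A,nl)→37515000; best=37100 via (B,hash)
  {ABCDE}: card=18750000; try (B,hash)→163220, (B,merge)→2285820, (D,hash)→3788220, (A,hash)→3789270, (B,nl)→37532820, (D,nl_idx)→45037100 …(+4); best=163220 via (B,hash)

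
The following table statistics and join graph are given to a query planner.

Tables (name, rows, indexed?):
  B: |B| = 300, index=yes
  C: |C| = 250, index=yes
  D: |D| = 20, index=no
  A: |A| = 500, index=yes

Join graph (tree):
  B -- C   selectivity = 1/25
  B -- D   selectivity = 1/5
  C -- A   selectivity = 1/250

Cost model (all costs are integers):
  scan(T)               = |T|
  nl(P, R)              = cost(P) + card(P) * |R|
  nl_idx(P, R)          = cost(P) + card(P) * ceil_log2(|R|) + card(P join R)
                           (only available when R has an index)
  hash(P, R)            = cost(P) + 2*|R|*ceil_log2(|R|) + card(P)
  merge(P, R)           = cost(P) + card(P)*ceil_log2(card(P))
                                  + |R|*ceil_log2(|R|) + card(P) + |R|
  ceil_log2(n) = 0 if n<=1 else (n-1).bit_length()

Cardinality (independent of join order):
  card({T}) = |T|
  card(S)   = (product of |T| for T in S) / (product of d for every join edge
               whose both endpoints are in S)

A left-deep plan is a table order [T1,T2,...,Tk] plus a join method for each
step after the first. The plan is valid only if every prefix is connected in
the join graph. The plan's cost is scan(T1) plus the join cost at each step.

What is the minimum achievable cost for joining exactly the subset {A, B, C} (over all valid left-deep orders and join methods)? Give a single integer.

8900

Selinger DP over subsets of {A,B,C}:
  {B}: scan cost=300, card=300
  {C}: scan cost=250, card=250
  {A}: scan cost=500, card=500
  {BC}: card=3000; try (C,hash)→4600, (B,merge)→5500, (B,nl_idx)→5500, (C,merge)→5550, (C,nl_idx)→5700, (B,hash)→5900 …(+2); best=4600 via (C,hash)
  {AC}: card=500; try (A,nl_idx)→3000, (C,hash)→5000, (C,nl_idx)→5000, (A,merge)→7500, (C,merge)→7750, (A,hash)→9500 …(+2); best=3000 via (A,nl_idx)
  {ABC}: card=6000; try (B,hash)→8900, (B,merge)→11000, (B,nl_idx)→13500, (A,hash)→16600, (A,nl_idx)→37600, (A,merge)→48600 …(+2); best=8900 via (B,hash)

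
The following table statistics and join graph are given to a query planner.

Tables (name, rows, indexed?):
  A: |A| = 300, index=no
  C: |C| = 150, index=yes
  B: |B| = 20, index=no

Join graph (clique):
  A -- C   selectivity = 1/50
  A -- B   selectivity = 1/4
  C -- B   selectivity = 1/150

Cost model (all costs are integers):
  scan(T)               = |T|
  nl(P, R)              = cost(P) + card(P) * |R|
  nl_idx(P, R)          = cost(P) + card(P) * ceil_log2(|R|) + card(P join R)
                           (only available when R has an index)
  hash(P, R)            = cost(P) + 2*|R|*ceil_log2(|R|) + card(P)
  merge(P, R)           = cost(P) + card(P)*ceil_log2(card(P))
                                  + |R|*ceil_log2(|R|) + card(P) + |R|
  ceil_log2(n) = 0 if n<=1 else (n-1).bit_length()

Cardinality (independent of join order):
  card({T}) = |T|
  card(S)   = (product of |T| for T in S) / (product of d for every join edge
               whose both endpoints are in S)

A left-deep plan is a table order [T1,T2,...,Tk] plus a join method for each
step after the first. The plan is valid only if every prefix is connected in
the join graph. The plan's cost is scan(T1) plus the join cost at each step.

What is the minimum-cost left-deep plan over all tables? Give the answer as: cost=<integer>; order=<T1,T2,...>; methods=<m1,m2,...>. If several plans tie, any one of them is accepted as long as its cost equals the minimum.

Selinger DP (subsets sized 1..n):
  {A}: scan cost=300, card=300
  {C}: scan cost=150, card=150
  {B}: scan cost=20, card=20
  {AC}: card=900; try (C,hash)→3000, (C,nl_idx)→3600, (A,merge)→4500, (C,merge)→4650, (A,hash)→5700, (A,nl)→45150 …(+1); best=3000 via (C,hash)
  {AB}: card=1500; try (B,hash)→800, (A,merge)→3140, (B,merge)→3420, (A,hash)→5440, (A,nl)→6020, (B,nl)→6300; best=800 via (B,hash)
  {BC}: card=20; try (C,nl_idx)→200, (B,hash)→500, (C,merge)→1490, (B,merge)→1620, (C,hash)→2440, (C,nl)→3020 …(+1); best=200 via (C,nl_idx)
  {ABC}: card=30; try (A,merge)→3320, (B,hash)→4100, (C,hash)→4700, (A,hash)→5620, (A,nl)→6200, (C,nl_idx)→12830 …(+4); best=3320 via (A,merge)

cost=3320; order=B,C,A; methods=nl_idx,merge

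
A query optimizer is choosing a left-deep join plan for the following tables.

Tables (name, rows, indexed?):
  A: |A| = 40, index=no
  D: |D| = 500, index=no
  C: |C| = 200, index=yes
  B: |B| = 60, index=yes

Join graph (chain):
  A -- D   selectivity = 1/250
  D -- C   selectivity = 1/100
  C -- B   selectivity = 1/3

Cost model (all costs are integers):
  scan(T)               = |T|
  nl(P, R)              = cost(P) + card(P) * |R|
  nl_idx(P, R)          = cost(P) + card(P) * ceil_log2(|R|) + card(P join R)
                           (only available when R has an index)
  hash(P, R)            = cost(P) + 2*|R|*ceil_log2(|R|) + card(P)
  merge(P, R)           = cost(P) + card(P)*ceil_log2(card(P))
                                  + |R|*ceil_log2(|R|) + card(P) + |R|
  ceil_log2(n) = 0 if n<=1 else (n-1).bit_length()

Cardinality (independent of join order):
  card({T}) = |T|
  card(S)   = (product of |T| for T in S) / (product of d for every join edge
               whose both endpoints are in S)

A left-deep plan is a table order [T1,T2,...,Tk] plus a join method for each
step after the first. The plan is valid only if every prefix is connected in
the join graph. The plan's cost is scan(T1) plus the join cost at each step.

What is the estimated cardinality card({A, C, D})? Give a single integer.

Tables in S: A(40), C(200), D(500)
Edges inside S: A-D(d=250), D-C(d=100)
numerator = 40 * 200 * 500 = 4000000
denominator = 250 * 100 = 25000
card(S) = 4000000 / 25000 = 160

160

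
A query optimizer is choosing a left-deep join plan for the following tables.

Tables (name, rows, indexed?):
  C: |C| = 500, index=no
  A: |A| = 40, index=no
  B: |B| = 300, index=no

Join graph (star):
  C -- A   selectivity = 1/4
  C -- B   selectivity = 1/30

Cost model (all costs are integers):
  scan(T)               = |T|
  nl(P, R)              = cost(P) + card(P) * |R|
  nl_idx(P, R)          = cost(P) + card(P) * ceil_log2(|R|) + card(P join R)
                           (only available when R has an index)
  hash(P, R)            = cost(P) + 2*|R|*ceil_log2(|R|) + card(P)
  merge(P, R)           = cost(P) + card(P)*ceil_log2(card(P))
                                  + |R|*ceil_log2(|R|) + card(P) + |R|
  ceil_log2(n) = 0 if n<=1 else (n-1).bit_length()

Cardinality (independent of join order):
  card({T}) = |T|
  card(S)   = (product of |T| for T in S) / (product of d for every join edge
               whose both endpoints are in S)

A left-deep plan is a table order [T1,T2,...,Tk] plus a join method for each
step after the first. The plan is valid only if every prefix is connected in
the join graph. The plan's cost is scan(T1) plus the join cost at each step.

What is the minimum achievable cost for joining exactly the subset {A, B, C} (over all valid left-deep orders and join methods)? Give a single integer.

11880

Selinger DP over subsets of {A,B,C}:
  {C}: scan cost=500, card=500
  {A}: scan cost=40, card=40
  {B}: scan cost=300, card=300
  {AC}: card=5000; try (A,hash)→1480, (C,merge)→5320, (A,merge)→5780, (C,hash)→9080, (C,nl)→20040, (A,nl)→20500; best=1480 via (A,hash)
  {BC}: card=5000; try (B,hash)→6400, (C,merge)→8300, (B,merge)→8500, (C,hash)→9600, (C,nl)→150300, (B,nl)→150500; best=6400 via (B,hash)
  {ABC}: card=50000; try (B,hash)→11880, (A,hash)→11880, (B,merge)→74480, (A,merge)→76680, (A,nl)→206400, (B,nl)→1501480; best=11880 via (B,hash)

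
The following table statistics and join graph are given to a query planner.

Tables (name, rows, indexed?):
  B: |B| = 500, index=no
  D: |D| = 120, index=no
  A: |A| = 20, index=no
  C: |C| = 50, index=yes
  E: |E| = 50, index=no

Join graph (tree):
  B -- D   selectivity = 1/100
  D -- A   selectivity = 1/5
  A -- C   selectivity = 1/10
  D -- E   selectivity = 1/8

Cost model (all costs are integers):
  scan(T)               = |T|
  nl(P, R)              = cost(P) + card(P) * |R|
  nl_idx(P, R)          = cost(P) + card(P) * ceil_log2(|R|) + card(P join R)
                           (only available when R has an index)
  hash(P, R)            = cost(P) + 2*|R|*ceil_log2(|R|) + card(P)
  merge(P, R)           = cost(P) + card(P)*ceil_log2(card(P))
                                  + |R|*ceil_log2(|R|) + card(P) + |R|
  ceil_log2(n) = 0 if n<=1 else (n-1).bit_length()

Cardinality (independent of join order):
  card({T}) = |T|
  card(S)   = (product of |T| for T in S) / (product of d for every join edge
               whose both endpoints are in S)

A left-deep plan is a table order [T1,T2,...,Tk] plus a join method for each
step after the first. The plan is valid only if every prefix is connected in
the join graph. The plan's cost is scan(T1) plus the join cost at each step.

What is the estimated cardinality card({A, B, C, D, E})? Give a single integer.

Tables in S: A(20), B(500), C(50), D(120), E(50)
Edges inside S: B-D(d=100), D-A(d=5), A-C(d=10), D-E(d=8)
numerator = 20 * 500 * 50 * 120 * 50 = 3000000000
denominator = 100 * 5 * 10 * 8 = 40000
card(S) = 3000000000 / 40000 = 75000

75000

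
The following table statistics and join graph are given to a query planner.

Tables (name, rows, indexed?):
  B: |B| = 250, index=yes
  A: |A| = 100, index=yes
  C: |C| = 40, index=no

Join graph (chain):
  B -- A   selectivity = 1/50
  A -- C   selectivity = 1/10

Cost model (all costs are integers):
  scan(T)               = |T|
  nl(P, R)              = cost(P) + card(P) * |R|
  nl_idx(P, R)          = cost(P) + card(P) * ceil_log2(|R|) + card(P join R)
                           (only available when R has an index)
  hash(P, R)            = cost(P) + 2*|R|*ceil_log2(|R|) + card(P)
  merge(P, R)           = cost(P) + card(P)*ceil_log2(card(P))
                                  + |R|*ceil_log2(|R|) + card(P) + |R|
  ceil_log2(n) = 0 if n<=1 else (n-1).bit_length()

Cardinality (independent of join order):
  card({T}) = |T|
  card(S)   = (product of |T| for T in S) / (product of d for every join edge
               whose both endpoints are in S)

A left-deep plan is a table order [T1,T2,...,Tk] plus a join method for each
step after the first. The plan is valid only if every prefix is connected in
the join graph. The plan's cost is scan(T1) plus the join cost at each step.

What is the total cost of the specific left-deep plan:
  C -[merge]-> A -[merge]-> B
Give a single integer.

7370

step 1: scan C: cost=40, card=40
step 2: join A via merge
    card(P join A) = 40*100/(10) = 400
    cost = 40 + 40*6 + 100*7 + 40 + 100 = 1120
step 3: join B via merge
    card(P join B) = 400*250/(50) = 2000
    cost = 1120 + 400*9 + 250*8 + 400 + 250 = 7370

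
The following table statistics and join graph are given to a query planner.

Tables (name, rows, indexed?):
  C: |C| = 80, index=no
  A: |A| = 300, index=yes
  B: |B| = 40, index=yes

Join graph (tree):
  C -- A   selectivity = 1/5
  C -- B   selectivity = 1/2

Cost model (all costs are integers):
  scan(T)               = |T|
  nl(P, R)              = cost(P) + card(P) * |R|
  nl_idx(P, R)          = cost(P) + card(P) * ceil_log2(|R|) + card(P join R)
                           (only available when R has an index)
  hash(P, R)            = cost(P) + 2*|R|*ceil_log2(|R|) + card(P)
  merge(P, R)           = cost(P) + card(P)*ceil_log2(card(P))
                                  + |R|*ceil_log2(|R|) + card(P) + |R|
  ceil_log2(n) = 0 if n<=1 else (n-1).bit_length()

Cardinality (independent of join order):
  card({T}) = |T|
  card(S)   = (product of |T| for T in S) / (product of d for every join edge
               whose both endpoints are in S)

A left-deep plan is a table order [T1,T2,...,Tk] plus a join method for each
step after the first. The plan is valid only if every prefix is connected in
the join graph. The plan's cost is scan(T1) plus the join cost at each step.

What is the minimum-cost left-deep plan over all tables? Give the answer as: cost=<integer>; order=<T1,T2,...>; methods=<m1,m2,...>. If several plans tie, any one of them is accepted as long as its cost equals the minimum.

cost=7000; order=A,C,B; methods=hash,hash

Selinger DP (subsets sized 1..n):
  {C}: scan cost=80, card=80
  {A}: scan cost=300, card=300
  {B}: scan cost=40, card=40
  {AC}: card=4800; try (C,hash)→1720, (A,merge)→3720, (C,merge)→3940, (A,hash)→5560, (A,nl_idx)→5600, (A,nl)→24080 …(+1); best=1720 via (C,hash)
  {BC}: card=1600; try (B,hash)→640, (C,merge)→960, (B,merge)→1000, (C,hash)→1200, (B,nl_idx)→2160, (C,nl)→3240 …(+1); best=640 via (B,hash)
  {ABC}: card=96000; try (B,hash)→7000, (A,hash)→7640, (A,merge)→22840, (B,merge)→69200, (A,nl_idx)→111040, (B,nl_idx)→126520 …(+2); best=7000 via (B,hash)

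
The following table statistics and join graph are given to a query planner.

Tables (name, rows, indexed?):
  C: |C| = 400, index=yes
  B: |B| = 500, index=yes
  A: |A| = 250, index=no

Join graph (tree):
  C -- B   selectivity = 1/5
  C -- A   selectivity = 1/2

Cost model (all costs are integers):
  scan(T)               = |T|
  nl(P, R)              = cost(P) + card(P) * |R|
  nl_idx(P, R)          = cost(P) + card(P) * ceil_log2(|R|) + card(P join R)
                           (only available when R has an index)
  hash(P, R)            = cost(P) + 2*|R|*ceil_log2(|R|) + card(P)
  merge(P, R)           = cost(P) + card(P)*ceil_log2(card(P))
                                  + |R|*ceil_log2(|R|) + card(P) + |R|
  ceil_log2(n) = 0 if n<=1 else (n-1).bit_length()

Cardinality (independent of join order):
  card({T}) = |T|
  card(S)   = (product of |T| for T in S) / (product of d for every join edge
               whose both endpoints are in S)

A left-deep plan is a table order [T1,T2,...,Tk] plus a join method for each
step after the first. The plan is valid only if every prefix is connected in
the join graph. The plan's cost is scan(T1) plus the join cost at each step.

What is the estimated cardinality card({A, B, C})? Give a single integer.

5000000

Tables in S: A(250), B(500), C(400)
Edges inside S: C-B(d=5), C-A(d=2)
numerator = 250 * 500 * 400 = 50000000
denominator = 5 * 2 = 10
card(S) = 50000000 / 10 = 5000000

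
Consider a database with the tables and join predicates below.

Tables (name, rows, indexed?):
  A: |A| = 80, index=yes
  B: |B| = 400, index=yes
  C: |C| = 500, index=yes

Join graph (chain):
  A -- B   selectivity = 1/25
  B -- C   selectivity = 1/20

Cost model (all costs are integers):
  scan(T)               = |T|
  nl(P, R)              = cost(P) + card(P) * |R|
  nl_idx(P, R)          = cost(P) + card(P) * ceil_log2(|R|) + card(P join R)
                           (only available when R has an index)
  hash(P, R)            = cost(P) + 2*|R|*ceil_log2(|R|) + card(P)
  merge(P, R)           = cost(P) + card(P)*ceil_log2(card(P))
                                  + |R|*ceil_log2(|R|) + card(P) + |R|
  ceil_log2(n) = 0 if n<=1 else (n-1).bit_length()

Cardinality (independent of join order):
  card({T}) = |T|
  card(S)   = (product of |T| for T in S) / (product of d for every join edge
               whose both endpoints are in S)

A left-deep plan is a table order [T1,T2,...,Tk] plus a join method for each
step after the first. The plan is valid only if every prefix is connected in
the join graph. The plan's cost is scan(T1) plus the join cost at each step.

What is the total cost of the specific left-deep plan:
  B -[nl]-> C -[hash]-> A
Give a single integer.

step 1: scan B: cost=400, card=400
step 2: join C via nl
    card(P join C) = 400*500/(20) = 10000
    cost = 400 + 400*500 = 200400
step 3: join A via hash
    card(P join A) = 10000*80/(25) = 32000
    cost = 200400 + 2*80*7 + 10000 = 211520

211520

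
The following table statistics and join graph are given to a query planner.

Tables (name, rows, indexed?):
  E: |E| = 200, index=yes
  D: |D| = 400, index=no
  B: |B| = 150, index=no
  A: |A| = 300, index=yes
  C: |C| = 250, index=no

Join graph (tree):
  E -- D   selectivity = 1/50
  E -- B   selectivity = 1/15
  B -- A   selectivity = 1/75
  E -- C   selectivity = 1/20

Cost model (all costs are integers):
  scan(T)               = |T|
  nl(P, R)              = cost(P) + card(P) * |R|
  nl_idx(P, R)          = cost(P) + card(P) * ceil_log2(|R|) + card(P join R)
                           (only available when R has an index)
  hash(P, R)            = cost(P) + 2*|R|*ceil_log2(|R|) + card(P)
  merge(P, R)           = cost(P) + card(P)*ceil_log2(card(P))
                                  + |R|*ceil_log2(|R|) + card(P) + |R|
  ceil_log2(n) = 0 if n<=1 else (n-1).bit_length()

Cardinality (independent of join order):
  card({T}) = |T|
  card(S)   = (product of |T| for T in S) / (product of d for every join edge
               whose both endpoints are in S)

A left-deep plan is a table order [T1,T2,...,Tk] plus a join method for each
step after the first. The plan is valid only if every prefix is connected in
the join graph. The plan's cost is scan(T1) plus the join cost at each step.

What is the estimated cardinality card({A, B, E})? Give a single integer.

Tables in S: A(300), B(150), E(200)
Edges inside S: E-B(d=15), B-A(d=75)
numerator = 300 * 150 * 200 = 9000000
denominator = 15 * 75 = 1125
card(S) = 9000000 / 1125 = 8000

8000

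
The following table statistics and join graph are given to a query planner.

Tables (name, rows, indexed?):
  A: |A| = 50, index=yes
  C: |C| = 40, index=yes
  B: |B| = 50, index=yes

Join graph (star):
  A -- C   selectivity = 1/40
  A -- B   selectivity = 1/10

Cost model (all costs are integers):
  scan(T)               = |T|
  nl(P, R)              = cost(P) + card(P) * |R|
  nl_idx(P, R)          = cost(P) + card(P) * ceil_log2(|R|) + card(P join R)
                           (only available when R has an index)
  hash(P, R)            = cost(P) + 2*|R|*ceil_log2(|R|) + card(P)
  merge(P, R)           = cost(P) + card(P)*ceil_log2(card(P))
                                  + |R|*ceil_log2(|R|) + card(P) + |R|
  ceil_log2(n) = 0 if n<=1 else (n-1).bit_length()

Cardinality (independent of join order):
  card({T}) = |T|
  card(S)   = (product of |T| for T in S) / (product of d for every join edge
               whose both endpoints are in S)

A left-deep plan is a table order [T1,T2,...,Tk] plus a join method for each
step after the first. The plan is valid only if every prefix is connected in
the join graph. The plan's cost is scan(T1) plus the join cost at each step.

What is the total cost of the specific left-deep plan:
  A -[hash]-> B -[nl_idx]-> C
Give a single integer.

step 1: scan A: cost=50, card=50
step 2: join B via hash
    card(P join B) = 50*50/(10) = 250
    cost = 50 + 2*50*6 + 50 = 700
step 3: join C via nl_idx
    card(P join C) = 250*40/(40) = 250
    cost = 700 + 250*6 + 250 = 2450

2450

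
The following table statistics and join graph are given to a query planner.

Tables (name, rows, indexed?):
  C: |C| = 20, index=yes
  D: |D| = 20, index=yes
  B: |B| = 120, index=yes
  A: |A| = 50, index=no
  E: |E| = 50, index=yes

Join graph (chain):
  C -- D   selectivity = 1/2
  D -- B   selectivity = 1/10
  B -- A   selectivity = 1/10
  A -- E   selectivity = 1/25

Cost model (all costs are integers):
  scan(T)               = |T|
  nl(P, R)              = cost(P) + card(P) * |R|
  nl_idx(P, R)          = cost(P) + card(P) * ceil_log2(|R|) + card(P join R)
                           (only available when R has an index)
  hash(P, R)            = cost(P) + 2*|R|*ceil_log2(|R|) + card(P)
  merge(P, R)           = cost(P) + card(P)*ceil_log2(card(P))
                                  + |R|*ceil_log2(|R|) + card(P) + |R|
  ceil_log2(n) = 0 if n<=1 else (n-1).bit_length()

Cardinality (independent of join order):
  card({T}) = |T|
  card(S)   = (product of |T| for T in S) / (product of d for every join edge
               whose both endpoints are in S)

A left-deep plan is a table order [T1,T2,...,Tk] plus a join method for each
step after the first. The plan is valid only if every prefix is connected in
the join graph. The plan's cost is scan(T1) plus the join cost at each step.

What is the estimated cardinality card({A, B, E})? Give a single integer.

Tables in S: A(50), B(120), E(50)
Edges inside S: B-A(d=10), A-E(d=25)
numerator = 50 * 120 * 50 = 300000
denominator = 10 * 25 = 250
card(S) = 300000 / 250 = 1200

1200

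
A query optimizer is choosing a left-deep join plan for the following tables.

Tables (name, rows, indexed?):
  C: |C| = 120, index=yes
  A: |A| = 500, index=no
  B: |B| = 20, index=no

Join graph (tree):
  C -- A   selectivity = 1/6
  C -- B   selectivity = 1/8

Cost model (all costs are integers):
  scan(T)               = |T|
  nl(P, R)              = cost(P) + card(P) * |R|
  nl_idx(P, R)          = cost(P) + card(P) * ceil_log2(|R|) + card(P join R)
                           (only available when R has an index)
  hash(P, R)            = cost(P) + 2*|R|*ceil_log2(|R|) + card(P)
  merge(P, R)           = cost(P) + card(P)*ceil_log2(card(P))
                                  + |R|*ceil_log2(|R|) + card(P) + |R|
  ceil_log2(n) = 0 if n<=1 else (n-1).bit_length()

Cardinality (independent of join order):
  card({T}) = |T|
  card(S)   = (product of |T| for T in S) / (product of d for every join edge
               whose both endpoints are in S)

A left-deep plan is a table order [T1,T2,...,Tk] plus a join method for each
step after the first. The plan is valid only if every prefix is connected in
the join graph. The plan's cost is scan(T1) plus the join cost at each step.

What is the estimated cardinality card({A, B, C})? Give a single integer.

Tables in S: A(500), B(20), C(120)
Edges inside S: C-A(d=6), C-B(d=8)
numerator = 500 * 20 * 120 = 1200000
denominator = 6 * 8 = 48
card(S) = 1200000 / 48 = 25000

25000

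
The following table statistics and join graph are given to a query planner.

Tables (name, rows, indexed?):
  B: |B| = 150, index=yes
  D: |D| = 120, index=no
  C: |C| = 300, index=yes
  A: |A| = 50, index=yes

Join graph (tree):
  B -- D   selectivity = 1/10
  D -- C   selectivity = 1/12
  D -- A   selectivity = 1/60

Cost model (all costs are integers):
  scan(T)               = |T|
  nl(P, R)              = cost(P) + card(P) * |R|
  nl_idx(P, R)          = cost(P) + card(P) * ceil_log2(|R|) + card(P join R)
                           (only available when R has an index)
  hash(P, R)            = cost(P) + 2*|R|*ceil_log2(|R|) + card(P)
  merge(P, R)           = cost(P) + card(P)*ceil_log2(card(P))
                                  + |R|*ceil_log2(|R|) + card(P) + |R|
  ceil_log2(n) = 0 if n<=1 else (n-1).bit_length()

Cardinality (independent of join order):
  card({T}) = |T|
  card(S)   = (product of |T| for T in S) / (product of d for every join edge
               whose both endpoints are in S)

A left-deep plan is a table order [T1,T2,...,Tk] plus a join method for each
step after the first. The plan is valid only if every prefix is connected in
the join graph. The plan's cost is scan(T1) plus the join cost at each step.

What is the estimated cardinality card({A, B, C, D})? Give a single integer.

37500

Tables in S: A(50), B(150), C(300), D(120)
Edges inside S: B-D(d=10), D-C(d=12), D-A(d=60)
numerator = 50 * 150 * 300 * 120 = 270000000
denominator = 10 * 12 * 60 = 7200
card(S) = 270000000 / 7200 = 37500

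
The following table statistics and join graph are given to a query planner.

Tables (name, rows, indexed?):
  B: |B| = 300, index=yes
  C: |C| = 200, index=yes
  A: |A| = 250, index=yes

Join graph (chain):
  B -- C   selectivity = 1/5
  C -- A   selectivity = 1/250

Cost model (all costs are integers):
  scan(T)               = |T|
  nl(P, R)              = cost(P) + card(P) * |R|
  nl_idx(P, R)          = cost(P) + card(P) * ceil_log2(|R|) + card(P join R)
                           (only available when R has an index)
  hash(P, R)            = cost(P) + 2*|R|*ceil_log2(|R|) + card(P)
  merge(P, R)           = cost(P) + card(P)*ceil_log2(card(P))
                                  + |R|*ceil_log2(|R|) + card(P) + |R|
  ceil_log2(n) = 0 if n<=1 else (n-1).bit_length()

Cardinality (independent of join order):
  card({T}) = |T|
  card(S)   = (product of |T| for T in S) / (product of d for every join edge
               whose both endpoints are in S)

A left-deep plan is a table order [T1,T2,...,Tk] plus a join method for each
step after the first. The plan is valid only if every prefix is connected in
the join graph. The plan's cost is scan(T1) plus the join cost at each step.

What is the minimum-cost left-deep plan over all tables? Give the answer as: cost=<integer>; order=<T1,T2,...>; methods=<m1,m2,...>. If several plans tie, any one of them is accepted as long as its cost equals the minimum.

Selinger DP (subsets sized 1..n):
  {B}: scan cost=300, card=300
  {C}: scan cost=200, card=200
  {A}: scan cost=250, card=250
  {BC}: card=12000; try (C,hash)→3800, (B,merge)→5000, (C,merge)→5100, (B,hash)→5800, (B,nl_idx)→14000, (C,nl_idx)→14700 …(+2); best=3800 via (C,hash)
  {AC}: card=200; try (A,nl_idx)→2000, (C,nl_idx)→2450, (C,hash)→3700, (A,merge)→4250, (C,merge)→4300, (A,hash)→4400 …(+2); best=2000 via (A,nl_idx)
  {ABC}: card=12000; try (B,merge)→6800, (B,hash)→7600, (B,nl_idx)→15800, (A,hash)→19800, (B,nl)→62000, (A,nl_idx)→111800 …(+2); best=6800 via (B,merge)

cost=6800; order=C,A,B; methods=nl_idx,merge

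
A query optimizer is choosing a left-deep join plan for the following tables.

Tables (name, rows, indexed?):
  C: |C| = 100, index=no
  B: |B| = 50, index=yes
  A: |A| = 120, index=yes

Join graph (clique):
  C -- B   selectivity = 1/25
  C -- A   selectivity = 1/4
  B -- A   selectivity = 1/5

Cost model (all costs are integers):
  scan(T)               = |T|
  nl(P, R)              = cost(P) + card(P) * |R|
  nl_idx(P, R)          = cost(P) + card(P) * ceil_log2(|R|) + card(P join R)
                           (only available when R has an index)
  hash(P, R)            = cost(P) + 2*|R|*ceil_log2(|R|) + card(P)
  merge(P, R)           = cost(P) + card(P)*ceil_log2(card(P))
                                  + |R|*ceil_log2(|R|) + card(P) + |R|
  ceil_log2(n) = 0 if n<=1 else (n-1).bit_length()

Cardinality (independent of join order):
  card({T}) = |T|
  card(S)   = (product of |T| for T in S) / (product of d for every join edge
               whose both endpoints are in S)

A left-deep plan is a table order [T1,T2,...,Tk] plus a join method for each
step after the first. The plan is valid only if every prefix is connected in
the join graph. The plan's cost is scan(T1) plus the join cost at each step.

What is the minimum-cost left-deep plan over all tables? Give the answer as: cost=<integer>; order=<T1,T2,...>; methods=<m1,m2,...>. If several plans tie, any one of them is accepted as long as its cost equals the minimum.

Selinger DP (subsets sized 1..n):
  {C}: scan cost=100, card=100
  {B}: scan cost=50, card=50
  {A}: scan cost=120, card=120
  {BC}: card=200; try (B,hash)→800, (B,nl_idx)→900, (C,merge)→1200, (B,merge)→1250, (C,hash)→1500, (C,nl)→5050 …(+1); best=800 via (B,hash)
  {AC}: card=3000; try (C,hash)→1640, (A,merge)→1860, (C,merge)→1880, (A,hash)→1880, (A,nl_idx)→3800, (A,nl)→12100 …(+1); best=1640 via (C,hash)
  {AB}: card=1200; try (B,hash)→840, (A,merge)→1360, (B,merge)→1430, (A,nl_idx)→1600, (A,hash)→1780, (B,nl_idx)→2040 …(+2); best=840 via (B,hash)
  {ABC}: card=1200; try (A,hash)→2680, (A,nl_idx)→3400, (C,hash)→3440, (A,merge)→3560, (B,hash)→5240, (C,merge)→16040 …(+5); best=2680 via (A,hash)

cost=2680; order=C,B,A; methods=hash,hash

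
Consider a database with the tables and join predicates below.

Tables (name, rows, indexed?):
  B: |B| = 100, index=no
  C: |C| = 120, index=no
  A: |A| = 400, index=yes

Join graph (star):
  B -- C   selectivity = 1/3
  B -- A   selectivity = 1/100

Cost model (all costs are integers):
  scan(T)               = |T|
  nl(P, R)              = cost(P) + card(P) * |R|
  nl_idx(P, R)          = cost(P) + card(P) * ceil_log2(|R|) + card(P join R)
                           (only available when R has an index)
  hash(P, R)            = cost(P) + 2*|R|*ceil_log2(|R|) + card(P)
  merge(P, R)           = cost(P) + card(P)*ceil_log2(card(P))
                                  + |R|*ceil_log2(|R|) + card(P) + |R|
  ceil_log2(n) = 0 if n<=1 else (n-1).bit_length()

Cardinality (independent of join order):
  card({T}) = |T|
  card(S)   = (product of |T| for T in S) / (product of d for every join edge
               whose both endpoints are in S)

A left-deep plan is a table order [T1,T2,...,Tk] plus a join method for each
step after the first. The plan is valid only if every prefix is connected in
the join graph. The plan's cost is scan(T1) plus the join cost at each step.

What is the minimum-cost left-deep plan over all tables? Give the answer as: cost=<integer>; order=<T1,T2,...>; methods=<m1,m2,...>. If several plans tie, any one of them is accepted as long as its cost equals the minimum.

Selinger DP (subsets sized 1..n):
  {B}: scan cost=100, card=100
  {C}: scan cost=120, card=120
  {A}: scan cost=400, card=400
  {BC}: card=4000; try (B,hash)→1640, (C,merge)→1860, (C,hash)→1880, (B,merge)→1880, (C,nl)→12100, (B,nl)→12120; best=1640 via (B,hash)
  {AB}: card=400; try (A,nl_idx)→1400, (B,hash)→2200, (A,merge)→4900, (B,merge)→5200, (A,hash)→7400, (A,nl)→40100 …(+1); best=1400 via (A,nl_idx)
  {ABC}: card=16000; try (C,hash)→3480, (C,merge)→6360, (A,hash)→12840, (C,nl)→49400, (A,nl_idx)→53640, (A,merge)→57640 …(+1); best=3480 via (C,hash)

cost=3480; order=B,A,C; methods=nl_idx,hash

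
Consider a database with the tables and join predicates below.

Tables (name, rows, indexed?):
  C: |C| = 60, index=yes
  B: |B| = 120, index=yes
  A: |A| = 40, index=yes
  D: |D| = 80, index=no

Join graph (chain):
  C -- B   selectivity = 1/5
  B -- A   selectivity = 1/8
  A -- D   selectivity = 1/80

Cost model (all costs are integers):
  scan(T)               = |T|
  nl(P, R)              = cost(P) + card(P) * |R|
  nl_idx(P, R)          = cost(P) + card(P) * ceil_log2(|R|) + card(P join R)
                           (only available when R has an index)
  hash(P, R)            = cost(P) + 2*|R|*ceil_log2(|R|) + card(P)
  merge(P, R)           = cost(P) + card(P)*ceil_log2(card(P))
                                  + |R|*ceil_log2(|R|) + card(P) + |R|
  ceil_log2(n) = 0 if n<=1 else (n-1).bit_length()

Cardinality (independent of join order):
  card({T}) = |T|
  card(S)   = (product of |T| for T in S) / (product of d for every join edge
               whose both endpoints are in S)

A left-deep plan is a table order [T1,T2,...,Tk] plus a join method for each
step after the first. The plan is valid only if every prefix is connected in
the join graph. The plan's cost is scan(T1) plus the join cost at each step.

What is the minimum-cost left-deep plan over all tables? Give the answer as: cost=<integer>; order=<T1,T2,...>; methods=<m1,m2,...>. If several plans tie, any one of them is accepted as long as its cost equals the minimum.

cost=2800; order=D,A,B,C; methods=nl_idx,nl_idx,hash

Selinger DP (subsets sized 1..n):
  {C}: scan cost=60, card=60
  {B}: scan cost=120, card=120
  {A}: scan cost=40, card=40
  {D}: scan cost=80, card=80
  {BC}: card=1440; try (C,hash)→960, (B,merge)→1440, (C,merge)→1500, (B,hash)→1800, (B,nl_idx)→1920, (C,nl_idx)→2280 …(+2); best=960 via (C,hash)
  {AB}: card=600; try (A,hash)→720, (B,nl_idx)→920, (B,merge)→1280, (A,merge)→1360, (A,nl_idx)→1440, (B,hash)→1760 …(+2); best=720 via (A,hash)
  {AD}: card=40; try (A,nl_idx)→600, (A,hash)→640, (D,merge)→960, (A,merge)→1000, (D,hash)→1200, (D,nl)→3240 …(+1); best=600 via (A,nl_idx)
  {ABC}: card=7200; try (C,hash)→2040, (A,hash)→2880, (C,merge)→7740, (C,nl_idx)→11520, (A,nl_idx)→16800, (A,merge)→18520 …(+2); best=2040 via (C,hash)
  {ABD}: card=600; try (B,nl_idx)→1480, (B,merge)→1840, (B,hash)→2320, (D,hash)→2440, (B,nl)→5400, (D,merge)→7960 …(+1); best=1480 via (B,nl_idx)
  {ABCD}: card=7200; try (C,hash)→2800, (C,merge)→8500, (D,hash)→10360, (C,nl_idx)→12280, (C,nl)→37480, (D,merge)→103480 …(+1); best=2800 via (C,hash)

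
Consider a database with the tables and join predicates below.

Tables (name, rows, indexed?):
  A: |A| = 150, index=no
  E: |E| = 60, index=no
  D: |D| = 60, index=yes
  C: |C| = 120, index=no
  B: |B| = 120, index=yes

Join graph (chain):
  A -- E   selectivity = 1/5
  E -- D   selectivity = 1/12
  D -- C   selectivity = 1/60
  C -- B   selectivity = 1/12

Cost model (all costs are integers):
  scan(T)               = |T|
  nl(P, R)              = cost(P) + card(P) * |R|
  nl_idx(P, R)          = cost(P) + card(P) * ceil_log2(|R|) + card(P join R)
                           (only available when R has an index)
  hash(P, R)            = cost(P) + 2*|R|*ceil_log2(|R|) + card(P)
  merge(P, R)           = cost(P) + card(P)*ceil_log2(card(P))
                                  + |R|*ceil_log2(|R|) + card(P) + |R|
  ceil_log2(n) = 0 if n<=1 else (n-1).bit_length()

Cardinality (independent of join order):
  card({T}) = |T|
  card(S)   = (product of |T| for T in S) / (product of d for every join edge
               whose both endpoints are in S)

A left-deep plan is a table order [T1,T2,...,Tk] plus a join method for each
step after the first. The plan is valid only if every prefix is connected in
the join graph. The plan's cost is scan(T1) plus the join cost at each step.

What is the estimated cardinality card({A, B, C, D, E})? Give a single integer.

Tables in S: A(150), B(120), C(120), D(60), E(60)
Edges inside S: A-E(d=5), E-D(d=12), D-C(d=60), C-B(d=12)
numerator = 150 * 120 * 120 * 60 * 60 = 7776000000
denominator = 5 * 12 * 60 * 12 = 43200
card(S) = 7776000000 / 43200 = 180000

180000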